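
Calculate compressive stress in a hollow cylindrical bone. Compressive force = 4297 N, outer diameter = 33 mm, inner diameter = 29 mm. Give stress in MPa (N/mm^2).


A = pi*(r_o^2 - r_i^2)
r_o = 16.5 mm, r_i = 14.5 mm
A = 194.779 mm^2
sigma = F/A = 4297 / 194.779
sigma = 22.06 MPa


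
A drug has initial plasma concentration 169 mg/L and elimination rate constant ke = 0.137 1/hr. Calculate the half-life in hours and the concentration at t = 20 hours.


t_half = ln(2) / ke = 0.693147 / 0.137 = 5.059 hr
C(t) = C0 * exp(-ke*t) = 169 * exp(-0.137*20)
C(20) = 10.91 mg/L


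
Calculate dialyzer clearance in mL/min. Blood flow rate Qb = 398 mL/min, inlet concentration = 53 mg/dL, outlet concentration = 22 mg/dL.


K = Qb * (Cb_in - Cb_out) / Cb_in
K = 398 * (53 - 22) / 53
K = 232.8 mL/min


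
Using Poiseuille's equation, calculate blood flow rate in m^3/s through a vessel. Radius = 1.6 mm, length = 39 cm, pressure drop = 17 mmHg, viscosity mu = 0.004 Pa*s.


Q = pi*r^4*dP / (8*mu*L)
r = 0.0016 m, L = 0.39 m
dP = 17 mmHg = 2266.474 Pa
Q = 3.7391e-06 m^3/s


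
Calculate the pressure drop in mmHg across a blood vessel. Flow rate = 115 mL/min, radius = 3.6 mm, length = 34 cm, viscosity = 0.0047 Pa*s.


dP = 8*mu*L*Q / (pi*r^4)
Q = 115 mL/min = 1.91667e-06 m^3/s
dP = 46.4359 Pa = 46.4359 / 133.322 mmHg = 0.3483 mmHg


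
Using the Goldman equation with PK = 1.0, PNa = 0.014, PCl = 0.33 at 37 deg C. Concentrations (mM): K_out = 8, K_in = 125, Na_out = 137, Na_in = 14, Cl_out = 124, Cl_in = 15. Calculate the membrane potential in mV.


Vm = (RT/F)*ln((PK*Ko + PNa*Nao + PCl*Cli)/(PK*Ki + PNa*Nai + PCl*Clo))
Numer = 14.868, Denom = 166.116
Vm = -64.5 mV


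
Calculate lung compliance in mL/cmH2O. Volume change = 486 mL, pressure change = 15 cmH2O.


C = dV / dP
C = 486 / 15
C = 32.4 mL/cmH2O


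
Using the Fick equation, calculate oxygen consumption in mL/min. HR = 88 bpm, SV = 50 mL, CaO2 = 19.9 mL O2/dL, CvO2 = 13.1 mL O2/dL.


CO = HR*SV = 88*50/1000 = 4.4 L/min
a-v O2 diff = 19.9 - 13.1 = 6.8 mL/dL
VO2 = CO * (CaO2-CvO2) * 10 dL/L
VO2 = 4.4 * 6.8 * 10
VO2 = 299.2 mL/min


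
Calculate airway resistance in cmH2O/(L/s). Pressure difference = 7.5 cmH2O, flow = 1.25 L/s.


R = dP / flow
R = 7.5 / 1.25
R = 6 cmH2O/(L/s)


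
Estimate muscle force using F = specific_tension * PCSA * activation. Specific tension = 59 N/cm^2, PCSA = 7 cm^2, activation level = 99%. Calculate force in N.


F = sigma * PCSA * activation
F = 59 * 7 * 0.99
F = 408.9 N


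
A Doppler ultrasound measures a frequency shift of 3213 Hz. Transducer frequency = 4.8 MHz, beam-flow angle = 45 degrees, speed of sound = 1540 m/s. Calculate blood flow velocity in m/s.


v = fd * c / (2 * f0 * cos(theta))
v = 3213 * 1540 / (2 * 4.8000e+06 * cos(45))
v = 0.7289 m/s


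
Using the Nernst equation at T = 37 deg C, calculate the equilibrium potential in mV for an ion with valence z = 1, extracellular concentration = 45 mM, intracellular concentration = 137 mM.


E = (RT/(zF)) * ln(C_out/C_in)
T = 37 + 273.15 = 310.15 K
E = (8.314 * 310.15 / (1 * 96485)) * ln(45/137)
E = -29.75 mV


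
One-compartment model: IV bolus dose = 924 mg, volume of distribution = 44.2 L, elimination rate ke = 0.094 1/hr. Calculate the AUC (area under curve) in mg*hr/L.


C0 = Dose/Vd = 924/44.2 = 20.905 mg/L
AUC = C0/ke = 20.905/0.094
AUC = 222.4 mg*hr/L


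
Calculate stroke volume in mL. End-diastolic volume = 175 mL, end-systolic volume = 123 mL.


SV = EDV - ESV
SV = 175 - 123
SV = 52 mL


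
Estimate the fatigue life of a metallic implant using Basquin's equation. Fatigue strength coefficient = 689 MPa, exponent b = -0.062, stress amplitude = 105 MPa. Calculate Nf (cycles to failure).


sigma_a = sigma_f' * (2Nf)^b
2Nf = (sigma_a/sigma_f')^(1/b)
2Nf = (105/689)^(1/-0.062)
2Nf = 1.5062671e+13
Nf = 7.5313e+12


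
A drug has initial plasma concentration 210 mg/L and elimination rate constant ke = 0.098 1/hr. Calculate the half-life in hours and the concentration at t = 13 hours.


t_half = ln(2) / ke = 0.693147 / 0.098 = 7.073 hr
C(t) = C0 * exp(-ke*t) = 210 * exp(-0.098*13)
C(13) = 58.74 mg/L


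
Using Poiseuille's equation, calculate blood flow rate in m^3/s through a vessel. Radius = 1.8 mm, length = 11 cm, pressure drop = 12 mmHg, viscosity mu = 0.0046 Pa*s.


Q = pi*r^4*dP / (8*mu*L)
r = 0.0018 m, L = 0.11 m
dP = 12 mmHg = 1599.864 Pa
Q = 1.3034e-05 m^3/s


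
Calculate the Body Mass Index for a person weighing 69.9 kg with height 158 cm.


BMI = weight / height^2
height = 158 cm = 1.58 m
BMI = 69.9 / 1.58^2
BMI = 28 kg/m^2


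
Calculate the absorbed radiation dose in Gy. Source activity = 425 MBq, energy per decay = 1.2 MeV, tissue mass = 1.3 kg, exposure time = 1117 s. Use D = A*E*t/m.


A = 425 MBq = 4.2500e+08 Bq
E = 1.2 MeV = 1.9224e-13 J
D = A*E*t/m = 4.2500e+08*1.9224e-13*1117/1.3
D = 0.0702 Gy


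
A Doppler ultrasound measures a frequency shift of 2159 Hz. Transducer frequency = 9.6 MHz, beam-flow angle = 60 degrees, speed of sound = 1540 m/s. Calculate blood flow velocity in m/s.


v = fd * c / (2 * f0 * cos(theta))
v = 2159 * 1540 / (2 * 9.6000e+06 * cos(60))
v = 0.3463 m/s


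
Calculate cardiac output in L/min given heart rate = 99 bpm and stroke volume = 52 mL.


CO = HR * SV
CO = 99 * 52 / 1000
CO = 5.148 L/min


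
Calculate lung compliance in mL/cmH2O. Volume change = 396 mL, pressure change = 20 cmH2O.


C = dV / dP
C = 396 / 20
C = 19.8 mL/cmH2O


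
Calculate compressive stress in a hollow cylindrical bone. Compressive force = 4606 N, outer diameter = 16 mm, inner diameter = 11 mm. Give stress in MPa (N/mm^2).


A = pi*(r_o^2 - r_i^2)
r_o = 8 mm, r_i = 5.5 mm
A = 106.029 mm^2
sigma = F/A = 4606 / 106.029
sigma = 43.44 MPa


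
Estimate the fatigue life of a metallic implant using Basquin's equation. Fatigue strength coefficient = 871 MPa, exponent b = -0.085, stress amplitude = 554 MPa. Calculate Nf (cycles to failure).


sigma_a = sigma_f' * (2Nf)^b
2Nf = (sigma_a/sigma_f')^(1/b)
2Nf = (554/871)^(1/-0.085)
2Nf = 205.05172
Nf = 102.5


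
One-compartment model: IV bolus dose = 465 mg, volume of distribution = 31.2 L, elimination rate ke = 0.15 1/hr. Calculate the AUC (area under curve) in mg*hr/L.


C0 = Dose/Vd = 465/31.2 = 14.9038 mg/L
AUC = C0/ke = 14.9038/0.15
AUC = 99.36 mg*hr/L


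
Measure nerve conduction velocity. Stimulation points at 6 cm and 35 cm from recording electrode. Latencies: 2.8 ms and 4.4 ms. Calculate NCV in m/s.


Distance = (35 - 6) / 100 = 0.29 m
dt = (4.4 - 2.8) / 1000 = 0.0016 s
NCV = dist / dt = 181.2 m/s


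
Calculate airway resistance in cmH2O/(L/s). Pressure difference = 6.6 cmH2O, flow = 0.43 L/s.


R = dP / flow
R = 6.6 / 0.43
R = 15.35 cmH2O/(L/s)


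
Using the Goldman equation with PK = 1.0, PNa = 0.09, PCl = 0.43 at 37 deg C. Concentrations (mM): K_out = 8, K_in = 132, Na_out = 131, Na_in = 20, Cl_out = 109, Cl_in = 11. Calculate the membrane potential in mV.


Vm = (RT/F)*ln((PK*Ko + PNa*Nao + PCl*Cli)/(PK*Ki + PNa*Nai + PCl*Clo))
Numer = 24.52, Denom = 180.67
Vm = -53.38 mV


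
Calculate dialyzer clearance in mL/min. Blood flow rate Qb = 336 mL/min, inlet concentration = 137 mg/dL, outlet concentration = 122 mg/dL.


K = Qb * (Cb_in - Cb_out) / Cb_in
K = 336 * (137 - 122) / 137
K = 36.79 mL/min


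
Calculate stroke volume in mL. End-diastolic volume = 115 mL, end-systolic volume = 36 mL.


SV = EDV - ESV
SV = 115 - 36
SV = 79 mL


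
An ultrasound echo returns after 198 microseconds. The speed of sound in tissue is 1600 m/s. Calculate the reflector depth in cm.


depth = c * t / 2
t = 198 us = 1.9800e-04 s
depth = 1600 * 1.9800e-04 / 2
depth = 0.1584 m = 15.84 cm


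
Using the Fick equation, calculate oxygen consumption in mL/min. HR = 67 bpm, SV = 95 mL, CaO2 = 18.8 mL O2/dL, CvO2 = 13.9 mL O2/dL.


CO = HR*SV = 67*95/1000 = 6.365 L/min
a-v O2 diff = 18.8 - 13.9 = 4.9 mL/dL
VO2 = CO * (CaO2-CvO2) * 10 dL/L
VO2 = 6.365 * 4.9 * 10
VO2 = 311.9 mL/min


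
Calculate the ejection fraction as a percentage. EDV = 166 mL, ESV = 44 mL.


SV = EDV - ESV = 166 - 44 = 122 mL
EF = SV/EDV * 100 = 122/166 * 100
EF = 73.49%


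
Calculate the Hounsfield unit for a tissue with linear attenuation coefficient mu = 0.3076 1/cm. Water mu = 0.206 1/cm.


HU = ((mu_tissue - mu_water) / mu_water) * 1000
HU = ((0.3076 - 0.206) / 0.206) * 1000
HU = 493.2


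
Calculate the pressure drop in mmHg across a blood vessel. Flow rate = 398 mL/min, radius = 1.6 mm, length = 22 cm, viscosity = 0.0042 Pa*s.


dP = 8*mu*L*Q / (pi*r^4)
Q = 398 mL/min = 6.63333e-06 m^3/s
dP = 2381.57 Pa = 2381.57 / 133.322 mmHg = 17.86 mmHg


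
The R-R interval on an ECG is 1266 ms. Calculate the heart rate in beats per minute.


HR = 60 / RR_interval(s)
RR = 1266 ms = 1.266 s
HR = 60 / 1.266 = 47.39 bpm


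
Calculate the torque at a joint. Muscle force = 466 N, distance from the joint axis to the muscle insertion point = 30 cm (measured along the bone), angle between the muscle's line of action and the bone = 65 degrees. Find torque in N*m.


Torque = F * d * sin(theta)   (moment arm = d*sin(theta))
d = 30 cm = 0.3 m
Torque = 466 * 0.3 * sin(65)
Torque = 126.7 N*m


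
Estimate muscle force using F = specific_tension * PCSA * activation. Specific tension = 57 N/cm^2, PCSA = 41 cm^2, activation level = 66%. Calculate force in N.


F = sigma * PCSA * activation
F = 57 * 41 * 0.66
F = 1542 N


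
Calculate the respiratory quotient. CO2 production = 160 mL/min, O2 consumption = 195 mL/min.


RQ = VCO2 / VO2
RQ = 160 / 195
RQ = 0.8205


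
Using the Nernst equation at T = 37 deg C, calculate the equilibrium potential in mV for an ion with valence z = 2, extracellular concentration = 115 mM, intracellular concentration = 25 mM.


E = (RT/(zF)) * ln(C_out/C_in)
T = 37 + 273.15 = 310.15 K
E = (8.314 * 310.15 / (2 * 96485)) * ln(115/25)
E = 20.39 mV


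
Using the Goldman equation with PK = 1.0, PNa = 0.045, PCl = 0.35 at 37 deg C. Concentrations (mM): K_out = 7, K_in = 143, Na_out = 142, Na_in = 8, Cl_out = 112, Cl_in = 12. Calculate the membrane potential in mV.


Vm = (RT/F)*ln((PK*Ko + PNa*Nao + PCl*Cli)/(PK*Ki + PNa*Nai + PCl*Clo))
Numer = 17.59, Denom = 182.56
Vm = -62.53 mV


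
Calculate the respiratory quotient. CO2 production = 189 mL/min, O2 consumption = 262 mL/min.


RQ = VCO2 / VO2
RQ = 189 / 262
RQ = 0.7214


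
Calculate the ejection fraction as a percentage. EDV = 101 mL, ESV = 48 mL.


SV = EDV - ESV = 101 - 48 = 53 mL
EF = SV/EDV * 100 = 53/101 * 100
EF = 52.48%


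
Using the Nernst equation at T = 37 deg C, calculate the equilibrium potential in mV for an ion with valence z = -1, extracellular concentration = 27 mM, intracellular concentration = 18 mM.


E = (RT/(zF)) * ln(C_out/C_in)
T = 37 + 273.15 = 310.15 K
E = (8.314 * 310.15 / (-1 * 96485)) * ln(27/18)
E = -10.84 mV


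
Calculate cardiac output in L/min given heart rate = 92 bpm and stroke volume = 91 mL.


CO = HR * SV
CO = 92 * 91 / 1000
CO = 8.372 L/min


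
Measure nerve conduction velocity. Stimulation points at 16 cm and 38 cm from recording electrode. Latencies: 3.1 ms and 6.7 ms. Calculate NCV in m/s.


Distance = (38 - 16) / 100 = 0.22 m
dt = (6.7 - 3.1) / 1000 = 0.0036 s
NCV = dist / dt = 61.11 m/s


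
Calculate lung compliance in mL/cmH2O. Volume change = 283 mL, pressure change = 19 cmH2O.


C = dV / dP
C = 283 / 19
C = 14.89 mL/cmH2O


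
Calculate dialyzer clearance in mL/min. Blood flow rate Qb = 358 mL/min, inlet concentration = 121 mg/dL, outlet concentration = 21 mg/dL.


K = Qb * (Cb_in - Cb_out) / Cb_in
K = 358 * (121 - 21) / 121
K = 295.9 mL/min


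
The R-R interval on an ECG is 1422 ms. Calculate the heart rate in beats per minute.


HR = 60 / RR_interval(s)
RR = 1422 ms = 1.422 s
HR = 60 / 1.422 = 42.19 bpm


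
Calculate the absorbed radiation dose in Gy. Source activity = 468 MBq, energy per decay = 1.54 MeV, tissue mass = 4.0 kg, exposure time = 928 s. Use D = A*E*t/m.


A = 468 MBq = 4.6800e+08 Bq
E = 1.54 MeV = 2.46708e-13 J
D = A*E*t/m = 4.6800e+08*2.46708e-13*928/4.0
D = 0.02679 Gy


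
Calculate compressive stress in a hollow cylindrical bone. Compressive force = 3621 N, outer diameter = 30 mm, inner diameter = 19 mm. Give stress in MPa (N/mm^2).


A = pi*(r_o^2 - r_i^2)
r_o = 15 mm, r_i = 9.5 mm
A = 423.33 mm^2
sigma = F/A = 3621 / 423.33
sigma = 8.554 MPa


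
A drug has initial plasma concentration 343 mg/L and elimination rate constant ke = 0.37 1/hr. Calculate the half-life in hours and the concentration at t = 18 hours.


t_half = ln(2) / ke = 0.693147 / 0.37 = 1.873 hr
C(t) = C0 * exp(-ke*t) = 343 * exp(-0.37*18)
C(18) = 0.4394 mg/L


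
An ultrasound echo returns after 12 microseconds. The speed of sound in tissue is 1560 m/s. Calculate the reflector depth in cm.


depth = c * t / 2
t = 12 us = 1.2000e-05 s
depth = 1560 * 1.2000e-05 / 2
depth = 0.00936 m = 0.936 cm


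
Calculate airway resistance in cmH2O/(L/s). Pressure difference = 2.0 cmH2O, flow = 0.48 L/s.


R = dP / flow
R = 2.0 / 0.48
R = 4.167 cmH2O/(L/s)


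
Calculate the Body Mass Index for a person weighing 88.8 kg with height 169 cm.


BMI = weight / height^2
height = 169 cm = 1.69 m
BMI = 88.8 / 1.69^2
BMI = 31.09 kg/m^2


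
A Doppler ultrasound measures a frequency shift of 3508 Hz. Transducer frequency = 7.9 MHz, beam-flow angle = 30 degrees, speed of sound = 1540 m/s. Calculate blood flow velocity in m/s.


v = fd * c / (2 * f0 * cos(theta))
v = 3508 * 1540 / (2 * 7.9000e+06 * cos(30))
v = 0.3948 m/s


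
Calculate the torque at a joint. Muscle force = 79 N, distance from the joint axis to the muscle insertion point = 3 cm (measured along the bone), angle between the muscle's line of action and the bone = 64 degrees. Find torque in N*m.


Torque = F * d * sin(theta)   (moment arm = d*sin(theta))
d = 3 cm = 0.03 m
Torque = 79 * 0.03 * sin(64)
Torque = 2.13 N*m


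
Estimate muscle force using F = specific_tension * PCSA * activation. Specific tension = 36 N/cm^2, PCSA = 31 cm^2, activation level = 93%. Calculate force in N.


F = sigma * PCSA * activation
F = 36 * 31 * 0.93
F = 1038 N


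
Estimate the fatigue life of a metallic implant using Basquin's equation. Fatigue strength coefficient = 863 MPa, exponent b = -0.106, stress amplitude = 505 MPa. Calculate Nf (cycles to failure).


sigma_a = sigma_f' * (2Nf)^b
2Nf = (sigma_a/sigma_f')^(1/b)
2Nf = (505/863)^(1/-0.106)
2Nf = 156.84338
Nf = 78.42


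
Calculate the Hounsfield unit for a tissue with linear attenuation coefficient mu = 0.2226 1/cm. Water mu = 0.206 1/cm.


HU = ((mu_tissue - mu_water) / mu_water) * 1000
HU = ((0.2226 - 0.206) / 0.206) * 1000
HU = 80.58


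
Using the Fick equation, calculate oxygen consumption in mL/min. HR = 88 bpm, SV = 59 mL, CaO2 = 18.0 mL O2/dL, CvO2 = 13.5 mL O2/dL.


CO = HR*SV = 88*59/1000 = 5.192 L/min
a-v O2 diff = 18.0 - 13.5 = 4.5 mL/dL
VO2 = CO * (CaO2-CvO2) * 10 dL/L
VO2 = 5.192 * 4.5 * 10
VO2 = 233.6 mL/min


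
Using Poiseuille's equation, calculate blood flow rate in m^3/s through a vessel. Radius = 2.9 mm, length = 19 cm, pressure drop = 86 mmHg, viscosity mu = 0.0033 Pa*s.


Q = pi*r^4*dP / (8*mu*L)
r = 0.0029 m, L = 0.19 m
dP = 86 mmHg = 11465.692 Pa
Q = 5.0791e-04 m^3/s


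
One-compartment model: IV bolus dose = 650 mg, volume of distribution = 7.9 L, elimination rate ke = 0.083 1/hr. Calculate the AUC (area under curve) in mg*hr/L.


C0 = Dose/Vd = 650/7.9 = 82.2785 mg/L
AUC = C0/ke = 82.2785/0.083
AUC = 991.3 mg*hr/L


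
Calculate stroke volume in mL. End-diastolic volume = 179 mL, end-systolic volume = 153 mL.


SV = EDV - ESV
SV = 179 - 153
SV = 26 mL


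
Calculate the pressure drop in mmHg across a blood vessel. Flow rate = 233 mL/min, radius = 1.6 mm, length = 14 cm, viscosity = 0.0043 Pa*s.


dP = 8*mu*L*Q / (pi*r^4)
Q = 233 mL/min = 3.88333e-06 m^3/s
dP = 908.366 Pa = 908.366 / 133.322 mmHg = 6.813 mmHg


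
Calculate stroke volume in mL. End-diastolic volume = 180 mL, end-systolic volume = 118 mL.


SV = EDV - ESV
SV = 180 - 118
SV = 62 mL


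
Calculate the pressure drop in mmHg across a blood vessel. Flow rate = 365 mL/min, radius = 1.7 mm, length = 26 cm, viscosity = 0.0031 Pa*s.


dP = 8*mu*L*Q / (pi*r^4)
Q = 365 mL/min = 6.08333e-06 m^3/s
dP = 1494.93 Pa = 1494.93 / 133.322 mmHg = 11.21 mmHg


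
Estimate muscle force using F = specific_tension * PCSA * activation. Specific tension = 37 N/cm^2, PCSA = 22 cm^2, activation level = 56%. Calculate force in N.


F = sigma * PCSA * activation
F = 37 * 22 * 0.56
F = 455.8 N


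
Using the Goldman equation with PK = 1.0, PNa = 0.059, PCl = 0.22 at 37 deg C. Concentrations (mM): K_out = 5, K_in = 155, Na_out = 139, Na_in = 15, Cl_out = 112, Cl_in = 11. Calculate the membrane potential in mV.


Vm = (RT/F)*ln((PK*Ko + PNa*Nao + PCl*Cli)/(PK*Ki + PNa*Nai + PCl*Clo))
Numer = 15.621, Denom = 180.525
Vm = -65.4 mV


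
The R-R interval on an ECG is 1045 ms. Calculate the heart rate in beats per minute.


HR = 60 / RR_interval(s)
RR = 1045 ms = 1.045 s
HR = 60 / 1.045 = 57.42 bpm


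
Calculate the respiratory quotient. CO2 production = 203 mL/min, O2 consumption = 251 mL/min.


RQ = VCO2 / VO2
RQ = 203 / 251
RQ = 0.8088


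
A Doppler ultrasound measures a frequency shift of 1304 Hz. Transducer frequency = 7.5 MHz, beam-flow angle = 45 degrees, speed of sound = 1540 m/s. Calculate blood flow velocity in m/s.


v = fd * c / (2 * f0 * cos(theta))
v = 1304 * 1540 / (2 * 7.5000e+06 * cos(45))
v = 0.1893 m/s


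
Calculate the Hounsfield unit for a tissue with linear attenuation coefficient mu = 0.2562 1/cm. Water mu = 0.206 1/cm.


HU = ((mu_tissue - mu_water) / mu_water) * 1000
HU = ((0.2562 - 0.206) / 0.206) * 1000
HU = 243.7


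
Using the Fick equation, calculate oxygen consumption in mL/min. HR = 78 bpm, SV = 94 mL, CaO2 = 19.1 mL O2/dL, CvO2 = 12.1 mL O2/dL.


CO = HR*SV = 78*94/1000 = 7.332 L/min
a-v O2 diff = 19.1 - 12.1 = 7 mL/dL
VO2 = CO * (CaO2-CvO2) * 10 dL/L
VO2 = 7.332 * 7 * 10
VO2 = 513.2 mL/min


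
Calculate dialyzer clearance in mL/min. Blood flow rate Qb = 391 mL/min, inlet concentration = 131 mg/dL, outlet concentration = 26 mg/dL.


K = Qb * (Cb_in - Cb_out) / Cb_in
K = 391 * (131 - 26) / 131
K = 313.4 mL/min


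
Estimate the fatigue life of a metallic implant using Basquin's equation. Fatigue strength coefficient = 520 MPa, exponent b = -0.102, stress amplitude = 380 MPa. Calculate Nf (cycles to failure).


sigma_a = sigma_f' * (2Nf)^b
2Nf = (sigma_a/sigma_f')^(1/b)
2Nf = (380/520)^(1/-0.102)
2Nf = 21.651486
Nf = 10.83


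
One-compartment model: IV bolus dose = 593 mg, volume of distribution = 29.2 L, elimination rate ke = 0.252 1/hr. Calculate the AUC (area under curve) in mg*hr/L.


C0 = Dose/Vd = 593/29.2 = 20.3082 mg/L
AUC = C0/ke = 20.3082/0.252
AUC = 80.59 mg*hr/L


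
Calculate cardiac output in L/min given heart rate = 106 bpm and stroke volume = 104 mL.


CO = HR * SV
CO = 106 * 104 / 1000
CO = 11.02 L/min


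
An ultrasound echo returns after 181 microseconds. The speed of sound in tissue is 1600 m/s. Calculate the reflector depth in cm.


depth = c * t / 2
t = 181 us = 1.8100e-04 s
depth = 1600 * 1.8100e-04 / 2
depth = 0.1448 m = 14.48 cm


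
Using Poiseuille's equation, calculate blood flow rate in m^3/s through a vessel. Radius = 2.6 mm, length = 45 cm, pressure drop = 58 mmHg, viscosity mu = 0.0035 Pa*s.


Q = pi*r^4*dP / (8*mu*L)
r = 0.0026 m, L = 0.45 m
dP = 58 mmHg = 7732.676 Pa
Q = 8.8105e-05 m^3/s


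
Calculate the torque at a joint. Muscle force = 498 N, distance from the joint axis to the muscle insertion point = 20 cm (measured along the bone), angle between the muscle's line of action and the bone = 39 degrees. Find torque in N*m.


Torque = F * d * sin(theta)   (moment arm = d*sin(theta))
d = 20 cm = 0.2 m
Torque = 498 * 0.2 * sin(39)
Torque = 62.68 N*m


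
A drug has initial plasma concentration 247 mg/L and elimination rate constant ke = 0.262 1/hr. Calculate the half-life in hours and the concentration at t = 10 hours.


t_half = ln(2) / ke = 0.693147 / 0.262 = 2.646 hr
C(t) = C0 * exp(-ke*t) = 247 * exp(-0.262*10)
C(10) = 17.98 mg/L


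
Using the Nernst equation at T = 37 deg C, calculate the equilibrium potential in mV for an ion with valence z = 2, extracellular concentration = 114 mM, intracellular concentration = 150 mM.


E = (RT/(zF)) * ln(C_out/C_in)
T = 37 + 273.15 = 310.15 K
E = (8.314 * 310.15 / (2 * 96485)) * ln(114/150)
E = -3.667 mV


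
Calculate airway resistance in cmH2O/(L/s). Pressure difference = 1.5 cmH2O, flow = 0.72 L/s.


R = dP / flow
R = 1.5 / 0.72
R = 2.083 cmH2O/(L/s)


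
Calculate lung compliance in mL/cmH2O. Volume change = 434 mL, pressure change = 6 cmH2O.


C = dV / dP
C = 434 / 6
C = 72.33 mL/cmH2O


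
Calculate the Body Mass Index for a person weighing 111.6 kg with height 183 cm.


BMI = weight / height^2
height = 183 cm = 1.83 m
BMI = 111.6 / 1.83^2
BMI = 33.32 kg/m^2


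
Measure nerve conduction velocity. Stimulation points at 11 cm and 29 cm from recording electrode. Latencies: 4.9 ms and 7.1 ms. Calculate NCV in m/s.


Distance = (29 - 11) / 100 = 0.18 m
dt = (7.1 - 4.9) / 1000 = 0.0022 s
NCV = dist / dt = 81.82 m/s


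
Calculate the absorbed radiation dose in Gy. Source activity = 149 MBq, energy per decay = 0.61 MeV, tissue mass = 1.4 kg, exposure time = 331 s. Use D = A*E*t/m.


A = 149 MBq = 1.4900e+08 Bq
E = 0.61 MeV = 9.7722e-14 J
D = A*E*t/m = 1.4900e+08*9.7722e-14*331/1.4
D = 0.003443 Gy


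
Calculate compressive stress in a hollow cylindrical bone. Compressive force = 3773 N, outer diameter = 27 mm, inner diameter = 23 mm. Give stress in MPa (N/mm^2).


A = pi*(r_o^2 - r_i^2)
r_o = 13.5 mm, r_i = 11.5 mm
A = 157.08 mm^2
sigma = F/A = 3773 / 157.08
sigma = 24.02 MPa


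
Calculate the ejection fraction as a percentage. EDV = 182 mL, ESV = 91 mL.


SV = EDV - ESV = 182 - 91 = 91 mL
EF = SV/EDV * 100 = 91/182 * 100
EF = 50%


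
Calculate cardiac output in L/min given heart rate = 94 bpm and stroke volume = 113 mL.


CO = HR * SV
CO = 94 * 113 / 1000
CO = 10.62 L/min


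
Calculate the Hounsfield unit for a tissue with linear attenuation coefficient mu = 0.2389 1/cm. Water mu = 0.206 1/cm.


HU = ((mu_tissue - mu_water) / mu_water) * 1000
HU = ((0.2389 - 0.206) / 0.206) * 1000
HU = 159.7


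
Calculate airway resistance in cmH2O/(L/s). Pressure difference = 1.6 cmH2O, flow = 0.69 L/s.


R = dP / flow
R = 1.6 / 0.69
R = 2.319 cmH2O/(L/s)


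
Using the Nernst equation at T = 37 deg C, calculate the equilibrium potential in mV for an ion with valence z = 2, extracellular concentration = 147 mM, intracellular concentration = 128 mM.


E = (RT/(zF)) * ln(C_out/C_in)
T = 37 + 273.15 = 310.15 K
E = (8.314 * 310.15 / (2 * 96485)) * ln(147/128)
E = 1.849 mV


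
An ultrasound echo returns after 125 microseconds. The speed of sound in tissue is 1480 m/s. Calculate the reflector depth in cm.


depth = c * t / 2
t = 125 us = 1.2500e-04 s
depth = 1480 * 1.2500e-04 / 2
depth = 0.0925 m = 9.25 cm


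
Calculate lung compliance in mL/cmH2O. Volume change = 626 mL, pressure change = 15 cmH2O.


C = dV / dP
C = 626 / 15
C = 41.73 mL/cmH2O


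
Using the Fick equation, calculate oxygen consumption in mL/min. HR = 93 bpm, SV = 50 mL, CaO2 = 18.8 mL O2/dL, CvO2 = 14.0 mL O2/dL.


CO = HR*SV = 93*50/1000 = 4.65 L/min
a-v O2 diff = 18.8 - 14.0 = 4.8 mL/dL
VO2 = CO * (CaO2-CvO2) * 10 dL/L
VO2 = 4.65 * 4.8 * 10
VO2 = 223.2 mL/min


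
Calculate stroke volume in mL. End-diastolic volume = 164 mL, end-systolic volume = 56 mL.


SV = EDV - ESV
SV = 164 - 56
SV = 108 mL


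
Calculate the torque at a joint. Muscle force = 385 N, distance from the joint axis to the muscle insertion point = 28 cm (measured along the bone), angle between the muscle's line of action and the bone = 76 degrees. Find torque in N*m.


Torque = F * d * sin(theta)   (moment arm = d*sin(theta))
d = 28 cm = 0.28 m
Torque = 385 * 0.28 * sin(76)
Torque = 104.6 N*m


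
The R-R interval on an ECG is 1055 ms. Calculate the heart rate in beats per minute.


HR = 60 / RR_interval(s)
RR = 1055 ms = 1.055 s
HR = 60 / 1.055 = 56.87 bpm


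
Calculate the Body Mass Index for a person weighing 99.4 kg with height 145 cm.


BMI = weight / height^2
height = 145 cm = 1.45 m
BMI = 99.4 / 1.45^2
BMI = 47.28 kg/m^2


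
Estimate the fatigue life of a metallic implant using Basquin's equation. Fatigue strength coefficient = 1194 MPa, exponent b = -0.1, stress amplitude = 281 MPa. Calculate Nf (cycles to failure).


sigma_a = sigma_f' * (2Nf)^b
2Nf = (sigma_a/sigma_f')^(1/b)
2Nf = (281/1194)^(1/-0.1)
2Nf = 1918580.7
Nf = 9.593e+05


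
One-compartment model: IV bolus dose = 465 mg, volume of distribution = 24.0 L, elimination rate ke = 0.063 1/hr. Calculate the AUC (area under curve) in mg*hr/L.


C0 = Dose/Vd = 465/24.0 = 19.375 mg/L
AUC = C0/ke = 19.375/0.063
AUC = 307.5 mg*hr/L


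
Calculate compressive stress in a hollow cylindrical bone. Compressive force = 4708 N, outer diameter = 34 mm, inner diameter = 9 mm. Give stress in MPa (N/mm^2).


A = pi*(r_o^2 - r_i^2)
r_o = 17 mm, r_i = 4.5 mm
A = 844.303 mm^2
sigma = F/A = 4708 / 844.303
sigma = 5.576 MPa


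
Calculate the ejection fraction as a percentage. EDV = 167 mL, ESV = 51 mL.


SV = EDV - ESV = 167 - 51 = 116 mL
EF = SV/EDV * 100 = 116/167 * 100
EF = 69.46%


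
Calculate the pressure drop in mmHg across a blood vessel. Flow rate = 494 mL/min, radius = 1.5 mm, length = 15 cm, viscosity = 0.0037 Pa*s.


dP = 8*mu*L*Q / (pi*r^4)
Q = 494 mL/min = 8.23333e-06 m^3/s
dP = 2298.5 Pa = 2298.5 / 133.322 mmHg = 17.24 mmHg


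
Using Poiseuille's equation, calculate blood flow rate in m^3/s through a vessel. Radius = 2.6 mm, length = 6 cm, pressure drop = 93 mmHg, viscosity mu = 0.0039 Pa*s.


Q = pi*r^4*dP / (8*mu*L)
r = 0.0026 m, L = 0.06 m
dP = 93 mmHg = 12398.946 Pa
Q = 9.5087e-04 m^3/s


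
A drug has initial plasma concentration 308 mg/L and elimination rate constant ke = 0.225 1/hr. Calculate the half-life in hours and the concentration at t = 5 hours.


t_half = ln(2) / ke = 0.693147 / 0.225 = 3.081 hr
C(t) = C0 * exp(-ke*t) = 308 * exp(-0.225*5)
C(5) = 99.99 mg/L


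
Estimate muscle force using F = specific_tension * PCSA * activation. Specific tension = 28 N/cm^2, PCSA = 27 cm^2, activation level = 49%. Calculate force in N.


F = sigma * PCSA * activation
F = 28 * 27 * 0.49
F = 370.4 N


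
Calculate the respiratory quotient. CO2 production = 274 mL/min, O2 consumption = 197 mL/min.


RQ = VCO2 / VO2
RQ = 274 / 197
RQ = 1.391


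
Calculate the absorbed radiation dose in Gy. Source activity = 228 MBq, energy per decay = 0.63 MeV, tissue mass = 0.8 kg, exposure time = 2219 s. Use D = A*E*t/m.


A = 228 MBq = 2.2800e+08 Bq
E = 0.63 MeV = 1.00926e-13 J
D = A*E*t/m = 2.2800e+08*1.00926e-13*2219/0.8
D = 0.06383 Gy


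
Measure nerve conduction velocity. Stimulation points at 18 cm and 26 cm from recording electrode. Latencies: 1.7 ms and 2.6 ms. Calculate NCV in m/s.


Distance = (26 - 18) / 100 = 0.08 m
dt = (2.6 - 1.7) / 1000 = 9.0000e-04 s
NCV = dist / dt = 88.89 m/s


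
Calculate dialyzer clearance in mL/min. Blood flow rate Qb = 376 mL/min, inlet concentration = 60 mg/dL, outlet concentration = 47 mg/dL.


K = Qb * (Cb_in - Cb_out) / Cb_in
K = 376 * (60 - 47) / 60
K = 81.47 mL/min


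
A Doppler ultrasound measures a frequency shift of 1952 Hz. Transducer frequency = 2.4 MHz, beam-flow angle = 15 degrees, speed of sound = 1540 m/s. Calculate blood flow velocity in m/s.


v = fd * c / (2 * f0 * cos(theta))
v = 1952 * 1540 / (2 * 2.4000e+06 * cos(15))
v = 0.6484 m/s


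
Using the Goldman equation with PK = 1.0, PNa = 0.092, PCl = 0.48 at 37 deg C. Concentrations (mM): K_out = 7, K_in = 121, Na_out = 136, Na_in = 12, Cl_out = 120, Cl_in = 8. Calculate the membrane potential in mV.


Vm = (RT/F)*ln((PK*Ko + PNa*Nao + PCl*Cli)/(PK*Ki + PNa*Nai + PCl*Clo))
Numer = 23.352, Denom = 179.704
Vm = -54.54 mV


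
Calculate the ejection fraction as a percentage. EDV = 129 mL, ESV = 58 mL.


SV = EDV - ESV = 129 - 58 = 71 mL
EF = SV/EDV * 100 = 71/129 * 100
EF = 55.04%


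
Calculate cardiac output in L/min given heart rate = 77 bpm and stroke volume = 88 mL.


CO = HR * SV
CO = 77 * 88 / 1000
CO = 6.776 L/min


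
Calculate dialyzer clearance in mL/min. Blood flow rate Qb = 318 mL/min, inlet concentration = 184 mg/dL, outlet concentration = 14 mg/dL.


K = Qb * (Cb_in - Cb_out) / Cb_in
K = 318 * (184 - 14) / 184
K = 293.8 mL/min


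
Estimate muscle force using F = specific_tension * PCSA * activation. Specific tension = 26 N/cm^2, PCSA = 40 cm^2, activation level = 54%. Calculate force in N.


F = sigma * PCSA * activation
F = 26 * 40 * 0.54
F = 561.6 N


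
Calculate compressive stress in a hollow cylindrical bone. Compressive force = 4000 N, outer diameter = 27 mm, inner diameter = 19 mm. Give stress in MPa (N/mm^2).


A = pi*(r_o^2 - r_i^2)
r_o = 13.5 mm, r_i = 9.5 mm
A = 289.027 mm^2
sigma = F/A = 4000 / 289.027
sigma = 13.84 MPa


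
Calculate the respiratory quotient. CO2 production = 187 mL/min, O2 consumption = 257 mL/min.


RQ = VCO2 / VO2
RQ = 187 / 257
RQ = 0.7276


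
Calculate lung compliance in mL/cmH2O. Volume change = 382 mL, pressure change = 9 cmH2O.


C = dV / dP
C = 382 / 9
C = 42.44 mL/cmH2O


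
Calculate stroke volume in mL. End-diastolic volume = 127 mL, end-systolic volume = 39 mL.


SV = EDV - ESV
SV = 127 - 39
SV = 88 mL


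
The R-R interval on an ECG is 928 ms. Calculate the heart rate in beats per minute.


HR = 60 / RR_interval(s)
RR = 928 ms = 0.928 s
HR = 60 / 0.928 = 64.66 bpm


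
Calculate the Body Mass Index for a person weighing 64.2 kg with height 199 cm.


BMI = weight / height^2
height = 199 cm = 1.99 m
BMI = 64.2 / 1.99^2
BMI = 16.21 kg/m^2


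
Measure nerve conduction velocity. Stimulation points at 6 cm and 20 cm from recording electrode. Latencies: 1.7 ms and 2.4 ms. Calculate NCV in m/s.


Distance = (20 - 6) / 100 = 0.14 m
dt = (2.4 - 1.7) / 1000 = 7.0000e-04 s
NCV = dist / dt = 200 m/s


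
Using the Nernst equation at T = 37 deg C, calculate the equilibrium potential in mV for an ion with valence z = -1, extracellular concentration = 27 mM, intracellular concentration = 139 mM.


E = (RT/(zF)) * ln(C_out/C_in)
T = 37 + 273.15 = 310.15 K
E = (8.314 * 310.15 / (-1 * 96485)) * ln(27/139)
E = 43.79 mV


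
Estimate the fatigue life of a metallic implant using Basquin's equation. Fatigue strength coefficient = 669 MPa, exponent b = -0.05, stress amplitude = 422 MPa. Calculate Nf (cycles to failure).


sigma_a = sigma_f' * (2Nf)^b
2Nf = (sigma_a/sigma_f')^(1/b)
2Nf = (422/669)^(1/-0.05)
2Nf = 10052.483
Nf = 5026


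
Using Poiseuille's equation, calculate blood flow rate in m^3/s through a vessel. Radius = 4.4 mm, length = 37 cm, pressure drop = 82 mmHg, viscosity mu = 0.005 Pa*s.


Q = pi*r^4*dP / (8*mu*L)
r = 0.0044 m, L = 0.37 m
dP = 82 mmHg = 10932.404 Pa
Q = 8.6979e-04 m^3/s


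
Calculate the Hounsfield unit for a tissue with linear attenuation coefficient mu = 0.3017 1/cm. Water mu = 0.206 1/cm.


HU = ((mu_tissue - mu_water) / mu_water) * 1000
HU = ((0.3017 - 0.206) / 0.206) * 1000
HU = 464.6


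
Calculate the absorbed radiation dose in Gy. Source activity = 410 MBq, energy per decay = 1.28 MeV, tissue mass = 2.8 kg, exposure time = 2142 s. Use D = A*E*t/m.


A = 410 MBq = 4.1000e+08 Bq
E = 1.28 MeV = 2.05056e-13 J
D = A*E*t/m = 4.1000e+08*2.05056e-13*2142/2.8
D = 0.06432 Gy


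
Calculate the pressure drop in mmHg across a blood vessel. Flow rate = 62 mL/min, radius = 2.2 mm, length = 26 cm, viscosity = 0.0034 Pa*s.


dP = 8*mu*L*Q / (pi*r^4)
Q = 62 mL/min = 1.03333e-06 m^3/s
dP = 99.298 Pa = 99.298 / 133.322 mmHg = 0.7448 mmHg


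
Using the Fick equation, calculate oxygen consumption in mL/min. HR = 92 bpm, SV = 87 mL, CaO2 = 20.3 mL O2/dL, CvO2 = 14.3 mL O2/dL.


CO = HR*SV = 92*87/1000 = 8.004 L/min
a-v O2 diff = 20.3 - 14.3 = 6 mL/dL
VO2 = CO * (CaO2-CvO2) * 10 dL/L
VO2 = 8.004 * 6 * 10
VO2 = 480.2 mL/min


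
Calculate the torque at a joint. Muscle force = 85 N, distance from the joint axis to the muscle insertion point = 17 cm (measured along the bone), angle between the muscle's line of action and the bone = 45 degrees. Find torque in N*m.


Torque = F * d * sin(theta)   (moment arm = d*sin(theta))
d = 17 cm = 0.17 m
Torque = 85 * 0.17 * sin(45)
Torque = 10.22 N*m


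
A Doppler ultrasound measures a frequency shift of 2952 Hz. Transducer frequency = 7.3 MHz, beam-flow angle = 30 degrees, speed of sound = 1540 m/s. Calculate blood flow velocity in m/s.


v = fd * c / (2 * f0 * cos(theta))
v = 2952 * 1540 / (2 * 7.3000e+06 * cos(30))
v = 0.3595 m/s


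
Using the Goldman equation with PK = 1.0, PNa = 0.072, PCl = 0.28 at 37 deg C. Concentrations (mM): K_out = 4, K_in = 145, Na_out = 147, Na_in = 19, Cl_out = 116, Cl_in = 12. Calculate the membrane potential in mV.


Vm = (RT/F)*ln((PK*Ko + PNa*Nao + PCl*Cli)/(PK*Ki + PNa*Nai + PCl*Clo))
Numer = 17.944, Denom = 178.848
Vm = -61.45 mV


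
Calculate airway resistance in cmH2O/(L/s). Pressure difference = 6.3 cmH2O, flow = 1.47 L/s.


R = dP / flow
R = 6.3 / 1.47
R = 4.286 cmH2O/(L/s)


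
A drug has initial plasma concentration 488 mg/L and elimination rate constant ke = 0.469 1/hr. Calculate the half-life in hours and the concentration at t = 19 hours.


t_half = ln(2) / ke = 0.693147 / 0.469 = 1.478 hr
C(t) = C0 * exp(-ke*t) = 488 * exp(-0.469*19)
C(19) = 0.06583 mg/L


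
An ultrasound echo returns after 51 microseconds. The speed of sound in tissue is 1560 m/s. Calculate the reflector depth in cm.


depth = c * t / 2
t = 51 us = 5.1000e-05 s
depth = 1560 * 5.1000e-05 / 2
depth = 0.03978 m = 3.978 cm


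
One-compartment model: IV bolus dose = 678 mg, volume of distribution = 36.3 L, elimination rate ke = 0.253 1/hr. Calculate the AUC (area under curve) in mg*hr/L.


C0 = Dose/Vd = 678/36.3 = 18.6777 mg/L
AUC = C0/ke = 18.6777/0.253
AUC = 73.82 mg*hr/L


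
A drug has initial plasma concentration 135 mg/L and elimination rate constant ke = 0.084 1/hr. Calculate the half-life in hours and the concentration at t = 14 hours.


t_half = ln(2) / ke = 0.693147 / 0.084 = 8.252 hr
C(t) = C0 * exp(-ke*t) = 135 * exp(-0.084*14)
C(14) = 41.65 mg/L


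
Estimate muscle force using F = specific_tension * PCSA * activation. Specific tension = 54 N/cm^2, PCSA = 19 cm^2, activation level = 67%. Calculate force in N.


F = sigma * PCSA * activation
F = 54 * 19 * 0.67
F = 687.4 N


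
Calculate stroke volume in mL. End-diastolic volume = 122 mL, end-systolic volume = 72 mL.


SV = EDV - ESV
SV = 122 - 72
SV = 50 mL


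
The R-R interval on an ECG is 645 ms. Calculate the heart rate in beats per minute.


HR = 60 / RR_interval(s)
RR = 645 ms = 0.645 s
HR = 60 / 0.645 = 93.02 bpm


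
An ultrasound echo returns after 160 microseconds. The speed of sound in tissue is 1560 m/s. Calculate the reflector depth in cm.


depth = c * t / 2
t = 160 us = 1.6000e-04 s
depth = 1560 * 1.6000e-04 / 2
depth = 0.1248 m = 12.48 cm


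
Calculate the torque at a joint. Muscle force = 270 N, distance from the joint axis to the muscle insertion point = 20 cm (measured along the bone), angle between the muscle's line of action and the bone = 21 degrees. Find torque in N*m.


Torque = F * d * sin(theta)   (moment arm = d*sin(theta))
d = 20 cm = 0.2 m
Torque = 270 * 0.2 * sin(21)
Torque = 19.35 N*m


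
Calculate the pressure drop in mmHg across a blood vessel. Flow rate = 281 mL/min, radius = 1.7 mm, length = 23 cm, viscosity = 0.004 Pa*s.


dP = 8*mu*L*Q / (pi*r^4)
Q = 281 mL/min = 4.68333e-06 m^3/s
dP = 1313.67 Pa = 1313.67 / 133.322 mmHg = 9.853 mmHg


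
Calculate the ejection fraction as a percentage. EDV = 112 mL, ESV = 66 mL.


SV = EDV - ESV = 112 - 66 = 46 mL
EF = SV/EDV * 100 = 46/112 * 100
EF = 41.07%


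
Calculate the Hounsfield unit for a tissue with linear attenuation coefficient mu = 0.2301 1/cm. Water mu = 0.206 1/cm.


HU = ((mu_tissue - mu_water) / mu_water) * 1000
HU = ((0.2301 - 0.206) / 0.206) * 1000
HU = 117


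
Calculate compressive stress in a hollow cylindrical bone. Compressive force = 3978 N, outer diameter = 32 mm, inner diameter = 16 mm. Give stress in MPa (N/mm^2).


A = pi*(r_o^2 - r_i^2)
r_o = 16 mm, r_i = 8 mm
A = 603.186 mm^2
sigma = F/A = 3978 / 603.186
sigma = 6.595 MPa


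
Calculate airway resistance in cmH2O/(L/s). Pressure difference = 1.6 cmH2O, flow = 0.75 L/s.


R = dP / flow
R = 1.6 / 0.75
R = 2.133 cmH2O/(L/s)


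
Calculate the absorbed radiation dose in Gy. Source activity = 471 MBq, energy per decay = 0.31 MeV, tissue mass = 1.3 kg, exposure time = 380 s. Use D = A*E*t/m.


A = 471 MBq = 4.7100e+08 Bq
E = 0.31 MeV = 4.9662e-14 J
D = A*E*t/m = 4.7100e+08*4.9662e-14*380/1.3
D = 0.006837 Gy


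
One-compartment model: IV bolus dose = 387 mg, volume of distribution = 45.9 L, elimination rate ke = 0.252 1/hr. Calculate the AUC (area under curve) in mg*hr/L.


C0 = Dose/Vd = 387/45.9 = 8.43137 mg/L
AUC = C0/ke = 8.43137/0.252
AUC = 33.46 mg*hr/L


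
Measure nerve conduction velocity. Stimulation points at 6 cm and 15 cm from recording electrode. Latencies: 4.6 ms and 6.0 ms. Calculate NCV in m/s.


Distance = (15 - 6) / 100 = 0.09 m
dt = (6.0 - 4.6) / 1000 = 0.0014 s
NCV = dist / dt = 64.29 m/s


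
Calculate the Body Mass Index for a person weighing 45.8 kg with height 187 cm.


BMI = weight / height^2
height = 187 cm = 1.87 m
BMI = 45.8 / 1.87^2
BMI = 13.1 kg/m^2


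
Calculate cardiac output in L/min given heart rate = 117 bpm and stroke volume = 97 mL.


CO = HR * SV
CO = 117 * 97 / 1000
CO = 11.35 L/min


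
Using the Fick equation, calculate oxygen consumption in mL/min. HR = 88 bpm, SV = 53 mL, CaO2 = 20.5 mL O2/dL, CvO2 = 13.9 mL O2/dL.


CO = HR*SV = 88*53/1000 = 4.664 L/min
a-v O2 diff = 20.5 - 13.9 = 6.6 mL/dL
VO2 = CO * (CaO2-CvO2) * 10 dL/L
VO2 = 4.664 * 6.6 * 10
VO2 = 307.8 mL/min


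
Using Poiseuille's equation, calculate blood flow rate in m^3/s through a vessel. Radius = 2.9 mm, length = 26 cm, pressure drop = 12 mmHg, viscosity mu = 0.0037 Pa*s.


Q = pi*r^4*dP / (8*mu*L)
r = 0.0029 m, L = 0.26 m
dP = 12 mmHg = 1599.864 Pa
Q = 4.6191e-05 m^3/s


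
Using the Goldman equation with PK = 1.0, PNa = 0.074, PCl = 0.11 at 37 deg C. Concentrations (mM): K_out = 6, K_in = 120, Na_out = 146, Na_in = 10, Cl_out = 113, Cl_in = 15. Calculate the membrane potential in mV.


Vm = (RT/F)*ln((PK*Ko + PNa*Nao + PCl*Cli)/(PK*Ki + PNa*Nai + PCl*Clo))
Numer = 18.454, Denom = 133.17
Vm = -52.82 mV


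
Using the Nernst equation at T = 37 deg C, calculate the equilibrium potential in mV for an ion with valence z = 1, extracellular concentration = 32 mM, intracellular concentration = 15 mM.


E = (RT/(zF)) * ln(C_out/C_in)
T = 37 + 273.15 = 310.15 K
E = (8.314 * 310.15 / (1 * 96485)) * ln(32/15)
E = 20.25 mV


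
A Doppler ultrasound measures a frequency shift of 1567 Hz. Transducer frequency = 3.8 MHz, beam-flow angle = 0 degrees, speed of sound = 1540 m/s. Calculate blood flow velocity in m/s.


v = fd * c / (2 * f0 * cos(theta))
v = 1567 * 1540 / (2 * 3.8000e+06 * cos(0))
v = 0.3175 m/s


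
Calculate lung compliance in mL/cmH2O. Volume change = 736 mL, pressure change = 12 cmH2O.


C = dV / dP
C = 736 / 12
C = 61.33 mL/cmH2O
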